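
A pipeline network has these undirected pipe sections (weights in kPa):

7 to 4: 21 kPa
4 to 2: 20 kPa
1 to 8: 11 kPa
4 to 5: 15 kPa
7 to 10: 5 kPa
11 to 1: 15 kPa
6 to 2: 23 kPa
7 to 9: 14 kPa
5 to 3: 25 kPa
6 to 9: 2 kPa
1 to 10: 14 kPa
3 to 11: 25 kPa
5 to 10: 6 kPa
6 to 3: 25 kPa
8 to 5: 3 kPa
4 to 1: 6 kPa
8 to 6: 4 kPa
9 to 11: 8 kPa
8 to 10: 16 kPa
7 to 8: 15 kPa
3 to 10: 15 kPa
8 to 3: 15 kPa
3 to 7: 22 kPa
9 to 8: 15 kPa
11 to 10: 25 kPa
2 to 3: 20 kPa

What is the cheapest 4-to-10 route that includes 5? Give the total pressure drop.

Shortest 4→5: 4–5 = 15
Best 5 to 10: 5–10 costing 6
Total via 5: 15 + 6 = 21 kPa.

21 kPa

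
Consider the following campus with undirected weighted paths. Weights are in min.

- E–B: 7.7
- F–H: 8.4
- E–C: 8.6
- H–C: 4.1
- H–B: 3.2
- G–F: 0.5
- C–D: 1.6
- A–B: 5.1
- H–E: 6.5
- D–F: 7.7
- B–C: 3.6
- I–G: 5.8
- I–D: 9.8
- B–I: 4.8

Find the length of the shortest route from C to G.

Candidate routes:
C → D → F → G: 1.6+7.7+0.5 = 9.8
C → H → F → G: 4.1+8.4+0.5 = 13
Cheapest is C → D → F → G at 9.8 min.

9.8 min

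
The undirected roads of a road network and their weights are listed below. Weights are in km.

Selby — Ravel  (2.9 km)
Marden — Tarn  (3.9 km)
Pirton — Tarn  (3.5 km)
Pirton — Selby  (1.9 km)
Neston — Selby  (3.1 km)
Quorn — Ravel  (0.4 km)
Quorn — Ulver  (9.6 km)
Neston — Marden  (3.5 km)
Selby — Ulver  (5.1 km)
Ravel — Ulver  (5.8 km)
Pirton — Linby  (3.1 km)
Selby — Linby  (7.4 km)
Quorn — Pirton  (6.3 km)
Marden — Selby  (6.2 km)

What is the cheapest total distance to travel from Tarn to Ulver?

Shortest distances from Tarn:
Tarn: 0
Pirton: 3.5  (via Tarn)
Marden: 3.9  (via Tarn)
Selby: 5.4  (via Pirton)
Linby: 6.6  (via Pirton)
Neston: 7.4  (via Marden)
Ravel: 8.3  (via Selby)
Quorn: 8.7  (via Ravel)
Ulver: 10.5  (via Selby)
Shortest route: Tarn–Pirton–Selby–Ulver = 10.5 km.

10.5 km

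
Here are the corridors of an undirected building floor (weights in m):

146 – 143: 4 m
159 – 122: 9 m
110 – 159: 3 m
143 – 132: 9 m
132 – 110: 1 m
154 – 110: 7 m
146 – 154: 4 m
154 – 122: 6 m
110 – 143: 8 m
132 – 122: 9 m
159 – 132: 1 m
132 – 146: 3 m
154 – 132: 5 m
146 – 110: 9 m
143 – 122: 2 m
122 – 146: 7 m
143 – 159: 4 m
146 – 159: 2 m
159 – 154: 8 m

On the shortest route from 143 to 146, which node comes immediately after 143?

Enumerating some paths:
143–159–146: 4+2 = 6
143–159–132–146: 4+1+3 = 8
143–146: 4 = 4
Cheapest is 143–146 at 4 m.
So from 143 the first move is to 146.

146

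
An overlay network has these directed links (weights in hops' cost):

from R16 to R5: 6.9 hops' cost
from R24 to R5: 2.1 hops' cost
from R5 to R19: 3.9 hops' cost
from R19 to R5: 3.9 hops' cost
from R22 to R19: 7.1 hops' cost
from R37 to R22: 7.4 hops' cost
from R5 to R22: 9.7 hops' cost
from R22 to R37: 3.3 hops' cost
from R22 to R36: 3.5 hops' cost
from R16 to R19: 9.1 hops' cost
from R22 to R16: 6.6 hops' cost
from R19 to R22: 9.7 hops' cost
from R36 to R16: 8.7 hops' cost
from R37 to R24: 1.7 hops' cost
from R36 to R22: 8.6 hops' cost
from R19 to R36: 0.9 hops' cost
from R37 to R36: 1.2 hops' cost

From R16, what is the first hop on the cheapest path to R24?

Compare a few routes:
R16 - R19 - R36 - R22 - R37 - R24: 9.1+0.9+8.6+3.3+1.7 = 23.6
R16 - R5 - R22 - R37 - R24: 6.9+9.7+3.3+1.7 = 21.6
R16 - R19 - R22 - R37 - R24: 9.1+9.7+3.3+1.7 = 23.8
R16 - R5 - R19 - R36 - R22 - R37 - R24: 6.9+3.9+0.9+8.6+3.3+1.7 = 25.3
Cheapest is R16 - R5 - R22 - R37 - R24 at 21.6 hops' cost.
So from R16 the first move is to R5.

R5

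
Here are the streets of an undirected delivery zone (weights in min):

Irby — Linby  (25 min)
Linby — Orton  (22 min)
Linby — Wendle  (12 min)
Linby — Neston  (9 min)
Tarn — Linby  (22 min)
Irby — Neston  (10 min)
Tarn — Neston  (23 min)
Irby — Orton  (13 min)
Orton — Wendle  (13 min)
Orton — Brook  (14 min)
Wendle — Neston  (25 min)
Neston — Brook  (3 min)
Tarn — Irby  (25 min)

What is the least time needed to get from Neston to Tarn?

Running Dijkstra from Neston:
Neston: 0
Brook: 3  (via Neston)
Linby: 9  (via Neston)
Irby: 10  (via Neston)
Orton: 17  (via Brook)
Wendle: 21  (via Linby)
Tarn: 23  (via Neston)
Shortest route: Neston → Tarn = 23 min.

23 min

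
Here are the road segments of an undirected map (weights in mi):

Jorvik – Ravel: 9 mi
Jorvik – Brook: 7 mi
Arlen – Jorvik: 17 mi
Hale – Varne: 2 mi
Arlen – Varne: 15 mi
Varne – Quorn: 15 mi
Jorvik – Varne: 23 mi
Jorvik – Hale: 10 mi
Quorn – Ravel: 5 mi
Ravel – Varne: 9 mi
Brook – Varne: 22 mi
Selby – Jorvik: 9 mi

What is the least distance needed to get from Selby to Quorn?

23 mi

Candidate routes:
Selby - Jorvik - Hale - Varne - Ravel - Quorn: 9+10+2+9+5 = 35
Selby - Jorvik - Ravel - Quorn: 9+9+5 = 23
The minimum is 23 mi via Selby - Jorvik - Ravel - Quorn.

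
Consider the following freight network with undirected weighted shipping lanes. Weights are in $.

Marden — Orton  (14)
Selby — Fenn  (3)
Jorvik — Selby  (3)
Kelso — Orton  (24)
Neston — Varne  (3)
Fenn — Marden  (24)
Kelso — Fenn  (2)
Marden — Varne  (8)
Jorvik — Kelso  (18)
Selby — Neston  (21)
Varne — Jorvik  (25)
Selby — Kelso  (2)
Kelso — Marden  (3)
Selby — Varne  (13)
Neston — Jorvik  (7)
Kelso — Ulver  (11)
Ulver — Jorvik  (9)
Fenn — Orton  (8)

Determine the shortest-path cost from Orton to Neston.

Shortest distances from Orton:
Orton: 0
Fenn: 8  (via Orton)
Kelso: 10  (via Fenn)
Selby: 11  (via Fenn)
Marden: 13  (via Kelso)
Jorvik: 14  (via Selby)
Ulver: 21  (via Kelso)
Varne: 21  (via Marden)
Neston: 21  (via Jorvik)
Shortest route: Orton–Fenn–Selby–Jorvik–Neston = $21.

$21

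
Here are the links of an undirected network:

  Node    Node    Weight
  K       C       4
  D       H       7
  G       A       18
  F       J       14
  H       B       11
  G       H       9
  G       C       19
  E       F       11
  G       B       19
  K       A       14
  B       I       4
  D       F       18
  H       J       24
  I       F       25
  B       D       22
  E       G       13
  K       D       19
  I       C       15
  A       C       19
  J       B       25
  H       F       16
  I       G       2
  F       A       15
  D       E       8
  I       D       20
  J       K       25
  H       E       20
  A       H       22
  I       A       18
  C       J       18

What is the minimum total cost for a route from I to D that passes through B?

Shortest I→B: I → B = 4
Shortest B→D: B → H → D = 18
Total via B: 4 + 18 = 22.

22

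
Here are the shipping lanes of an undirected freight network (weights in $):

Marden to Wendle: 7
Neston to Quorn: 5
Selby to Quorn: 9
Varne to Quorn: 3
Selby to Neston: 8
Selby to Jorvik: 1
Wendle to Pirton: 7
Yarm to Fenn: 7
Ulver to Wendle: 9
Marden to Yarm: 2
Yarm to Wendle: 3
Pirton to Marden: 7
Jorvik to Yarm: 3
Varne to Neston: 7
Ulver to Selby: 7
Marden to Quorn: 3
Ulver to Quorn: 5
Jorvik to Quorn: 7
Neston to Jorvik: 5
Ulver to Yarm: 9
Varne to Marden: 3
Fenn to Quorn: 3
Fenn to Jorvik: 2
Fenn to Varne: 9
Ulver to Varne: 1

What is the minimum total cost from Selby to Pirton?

Shortest distances from Selby:
Selby: 0
Jorvik: 1  (via Selby)
Fenn: 3  (via Jorvik)
Yarm: 4  (via Jorvik)
Neston: 6  (via Jorvik)
Marden: 6  (via Yarm)
Quorn: 6  (via Fenn)
Ulver: 7  (via Selby)
Wendle: 7  (via Yarm)
Varne: 8  (via Ulver)
Pirton: 13  (via Marden)
Shortest route: Selby–Jorvik–Yarm–Marden–Pirton = $13.

$13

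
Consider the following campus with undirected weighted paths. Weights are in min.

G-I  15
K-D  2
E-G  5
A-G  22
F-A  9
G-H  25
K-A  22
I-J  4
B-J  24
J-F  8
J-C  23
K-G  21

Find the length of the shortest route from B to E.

48 min

Settle nodes by increasing distance from B:
B: 0
J: 24  (via B)
I: 28  (via J)
F: 32  (via J)
A: 41  (via F)
G: 43  (via I)
C: 47  (via J)
E: 48  (via G)
Shortest route: B–J–I–G–E = 48 min.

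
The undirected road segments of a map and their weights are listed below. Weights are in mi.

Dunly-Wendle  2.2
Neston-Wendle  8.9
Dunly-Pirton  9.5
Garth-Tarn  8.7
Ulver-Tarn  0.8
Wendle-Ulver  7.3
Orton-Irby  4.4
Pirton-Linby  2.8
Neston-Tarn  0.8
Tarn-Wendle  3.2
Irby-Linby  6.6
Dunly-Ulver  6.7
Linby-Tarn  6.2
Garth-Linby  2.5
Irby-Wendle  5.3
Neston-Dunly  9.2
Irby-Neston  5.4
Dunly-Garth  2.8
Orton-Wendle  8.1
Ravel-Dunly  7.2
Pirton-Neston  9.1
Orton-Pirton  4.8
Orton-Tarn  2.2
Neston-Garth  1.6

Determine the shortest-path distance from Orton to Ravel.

14.6 mi

Candidate routes:
Orton → Tarn → Ulver → Dunly → Ravel: 2.2+0.8+6.7+7.2 = 16.9
Orton → Tarn → Neston → Garth → Dunly → Ravel: 2.2+0.8+1.6+2.8+7.2 = 14.6
Orton → Tarn → Wendle → Dunly → Ravel: 2.2+3.2+2.2+7.2 = 14.8
The minimum is 14.6 mi via Orton → Tarn → Neston → Garth → Dunly → Ravel.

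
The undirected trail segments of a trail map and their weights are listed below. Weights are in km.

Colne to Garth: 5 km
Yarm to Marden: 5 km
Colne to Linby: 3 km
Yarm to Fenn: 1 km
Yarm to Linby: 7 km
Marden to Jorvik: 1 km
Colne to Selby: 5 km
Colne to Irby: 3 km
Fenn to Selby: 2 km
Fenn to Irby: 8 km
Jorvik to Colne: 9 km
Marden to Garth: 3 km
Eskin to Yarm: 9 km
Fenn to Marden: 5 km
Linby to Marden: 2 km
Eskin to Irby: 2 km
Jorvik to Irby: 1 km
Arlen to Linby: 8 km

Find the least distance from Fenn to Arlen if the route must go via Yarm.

16 km

Shortest Fenn→Yarm: Fenn → Yarm = 1
Shortest Yarm→Arlen: Yarm → Linby → Arlen = 15
Total via Yarm: 1 + 15 = 16 km.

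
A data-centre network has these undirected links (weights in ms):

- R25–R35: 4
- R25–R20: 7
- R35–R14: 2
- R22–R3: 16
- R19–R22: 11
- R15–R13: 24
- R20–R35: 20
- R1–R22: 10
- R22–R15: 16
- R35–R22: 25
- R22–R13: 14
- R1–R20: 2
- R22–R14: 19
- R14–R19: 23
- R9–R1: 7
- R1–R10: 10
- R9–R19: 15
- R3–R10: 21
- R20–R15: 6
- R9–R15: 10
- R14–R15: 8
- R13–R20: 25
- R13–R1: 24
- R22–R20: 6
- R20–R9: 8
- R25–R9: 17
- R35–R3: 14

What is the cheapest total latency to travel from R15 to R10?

18 ms

Settle nodes by increasing distance from R15:
R15: 0
R20: 6  (via R15)
R1: 8  (via R20)
R14: 8  (via R15)
R35: 10  (via R14)
R9: 10  (via R15)
R22: 12  (via R20)
R25: 13  (via R20)
R10: 18  (via R1)
Shortest route: R15 → R20 → R1 → R10 = 18 ms.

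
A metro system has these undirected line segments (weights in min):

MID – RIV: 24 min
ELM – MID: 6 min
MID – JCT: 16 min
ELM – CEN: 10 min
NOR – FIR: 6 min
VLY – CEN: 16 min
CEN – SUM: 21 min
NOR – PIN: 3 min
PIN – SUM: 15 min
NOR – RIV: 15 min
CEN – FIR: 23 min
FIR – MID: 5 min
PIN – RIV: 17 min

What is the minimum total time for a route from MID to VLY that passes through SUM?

66 min

Best MID to SUM: MID → FIR → NOR → PIN → SUM costing 29
Best SUM to VLY: SUM → CEN → VLY costing 37
Total via SUM: 29 + 37 = 66 min.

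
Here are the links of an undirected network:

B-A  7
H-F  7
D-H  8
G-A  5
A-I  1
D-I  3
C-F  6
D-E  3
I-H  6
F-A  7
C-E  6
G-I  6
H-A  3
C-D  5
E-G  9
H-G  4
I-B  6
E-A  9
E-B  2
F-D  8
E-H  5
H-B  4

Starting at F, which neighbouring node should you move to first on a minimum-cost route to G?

H

Candidate routes:
F–H–G: 7+4 = 11
F–A–G: 7+5 = 12
The minimum is 11 via F–H–G.
So from F the first move is to H.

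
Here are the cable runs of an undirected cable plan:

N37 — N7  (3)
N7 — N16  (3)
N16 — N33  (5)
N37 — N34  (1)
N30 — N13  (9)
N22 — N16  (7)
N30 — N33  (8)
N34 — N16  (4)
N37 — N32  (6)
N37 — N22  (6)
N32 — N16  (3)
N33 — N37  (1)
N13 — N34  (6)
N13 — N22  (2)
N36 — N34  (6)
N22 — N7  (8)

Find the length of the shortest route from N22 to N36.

Compare a few routes:
N22 - N13 - N34 - N36: 2+6+6 = 14
N22 - N37 - N34 - N36: 6+1+6 = 13
Cheapest is N22 - N37 - N34 - N36 at 13.

13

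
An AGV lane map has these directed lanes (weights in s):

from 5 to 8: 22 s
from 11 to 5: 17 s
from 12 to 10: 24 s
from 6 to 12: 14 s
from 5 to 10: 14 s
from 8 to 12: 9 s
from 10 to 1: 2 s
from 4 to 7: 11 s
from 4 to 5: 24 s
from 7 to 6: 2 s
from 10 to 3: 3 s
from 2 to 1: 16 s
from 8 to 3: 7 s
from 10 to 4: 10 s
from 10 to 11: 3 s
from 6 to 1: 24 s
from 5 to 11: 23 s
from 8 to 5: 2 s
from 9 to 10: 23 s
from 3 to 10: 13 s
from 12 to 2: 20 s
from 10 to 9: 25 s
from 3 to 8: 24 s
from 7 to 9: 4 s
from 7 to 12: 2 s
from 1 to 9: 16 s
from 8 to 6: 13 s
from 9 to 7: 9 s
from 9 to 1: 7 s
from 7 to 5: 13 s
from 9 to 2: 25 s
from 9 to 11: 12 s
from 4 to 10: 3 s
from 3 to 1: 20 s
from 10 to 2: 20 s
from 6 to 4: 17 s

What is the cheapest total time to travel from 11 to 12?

48 s

Shortest distances from 11:
11: 0
5: 17  (via 11)
10: 31  (via 5)
1: 33  (via 10)
3: 34  (via 10)
8: 39  (via 5)
4: 41  (via 10)
12: 48  (via 8)
Shortest route: 11 → 5 → 8 → 12 = 48 s.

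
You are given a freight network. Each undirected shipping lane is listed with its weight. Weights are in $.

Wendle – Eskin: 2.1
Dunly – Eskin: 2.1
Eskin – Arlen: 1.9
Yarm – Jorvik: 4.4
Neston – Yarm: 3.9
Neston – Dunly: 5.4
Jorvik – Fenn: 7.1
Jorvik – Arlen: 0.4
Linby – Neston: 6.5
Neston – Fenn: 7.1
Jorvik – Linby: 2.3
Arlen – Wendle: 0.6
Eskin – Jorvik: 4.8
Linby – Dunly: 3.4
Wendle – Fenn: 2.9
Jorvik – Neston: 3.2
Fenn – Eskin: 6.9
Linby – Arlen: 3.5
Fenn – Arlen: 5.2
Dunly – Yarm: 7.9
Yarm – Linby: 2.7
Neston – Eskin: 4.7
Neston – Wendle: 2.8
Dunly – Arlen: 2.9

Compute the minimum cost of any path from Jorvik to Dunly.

$3.3

Compare a few routes:
Jorvik–Linby–Dunly: 2.3+3.4 = 5.7
Jorvik–Arlen–Dunly: 0.4+2.9 = 3.3
Jorvik–Arlen–Wendle–Eskin–Dunly: 0.4+0.6+2.1+2.1 = 5.2
Jorvik–Arlen–Eskin–Dunly: 0.4+1.9+2.1 = 4.4
The minimum is $3.3 via Jorvik–Arlen–Dunly.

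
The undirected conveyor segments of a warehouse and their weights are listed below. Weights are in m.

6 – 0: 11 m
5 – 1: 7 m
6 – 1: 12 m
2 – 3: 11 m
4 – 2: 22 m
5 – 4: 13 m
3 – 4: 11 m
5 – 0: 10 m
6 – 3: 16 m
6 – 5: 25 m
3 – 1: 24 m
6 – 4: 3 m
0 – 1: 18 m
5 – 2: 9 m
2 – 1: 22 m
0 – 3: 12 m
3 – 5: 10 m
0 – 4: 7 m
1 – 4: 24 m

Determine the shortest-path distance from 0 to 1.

17 m

Candidate routes:
0 - 5 - 1: 10+7 = 17
0 - 4 - 6 - 1: 7+3+12 = 22
0 - 6 - 1: 11+12 = 23
0 - 1: 18 = 18
Cheapest is 0 - 5 - 1 at 17 m.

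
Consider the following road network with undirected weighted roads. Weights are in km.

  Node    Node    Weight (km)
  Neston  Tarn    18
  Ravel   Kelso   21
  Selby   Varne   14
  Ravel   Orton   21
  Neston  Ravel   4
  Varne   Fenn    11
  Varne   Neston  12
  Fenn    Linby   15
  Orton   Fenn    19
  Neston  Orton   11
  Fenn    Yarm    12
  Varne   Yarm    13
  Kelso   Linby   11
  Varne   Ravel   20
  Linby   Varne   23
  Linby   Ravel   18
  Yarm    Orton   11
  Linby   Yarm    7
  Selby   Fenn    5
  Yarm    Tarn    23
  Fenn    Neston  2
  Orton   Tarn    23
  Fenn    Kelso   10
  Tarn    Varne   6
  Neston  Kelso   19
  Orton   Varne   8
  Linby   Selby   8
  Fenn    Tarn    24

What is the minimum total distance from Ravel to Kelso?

Enumerating some paths:
Ravel → Neston → Fenn → Kelso: 4+2+10 = 16
Ravel → Kelso: 21 = 21
Cheapest is Ravel → Neston → Fenn → Kelso at 16 km.

16 km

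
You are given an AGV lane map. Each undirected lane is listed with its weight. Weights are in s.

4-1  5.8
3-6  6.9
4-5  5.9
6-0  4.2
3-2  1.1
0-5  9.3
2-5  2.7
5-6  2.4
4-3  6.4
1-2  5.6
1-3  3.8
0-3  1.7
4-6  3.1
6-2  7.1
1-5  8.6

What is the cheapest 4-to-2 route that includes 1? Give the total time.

Shortest 4→1: 4–1 = 5.8
Best 1 to 2: 1–3–2 costing 4.9
Total via 1: 5.8 + 4.9 = 10.7 s.

10.7 s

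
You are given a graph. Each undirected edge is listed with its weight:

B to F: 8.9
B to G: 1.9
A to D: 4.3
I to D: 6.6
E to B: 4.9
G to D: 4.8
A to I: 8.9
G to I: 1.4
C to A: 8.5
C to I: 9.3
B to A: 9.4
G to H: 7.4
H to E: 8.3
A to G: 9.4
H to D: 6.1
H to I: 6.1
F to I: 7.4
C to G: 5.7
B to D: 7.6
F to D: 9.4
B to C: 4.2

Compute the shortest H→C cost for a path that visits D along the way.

16.6

Shortest H→D: H–D = 6.1
Shortest D→C: D–G–C = 10.5
Total via D: 6.1 + 10.5 = 16.6.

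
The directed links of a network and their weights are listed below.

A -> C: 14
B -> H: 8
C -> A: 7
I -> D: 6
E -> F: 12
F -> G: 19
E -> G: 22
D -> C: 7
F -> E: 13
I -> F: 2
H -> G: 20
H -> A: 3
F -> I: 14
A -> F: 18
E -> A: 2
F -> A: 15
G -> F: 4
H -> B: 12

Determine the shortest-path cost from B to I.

43

Shortest distances from B:
B: 0
H: 8  (via B)
A: 11  (via H)
C: 25  (via A)
G: 28  (via H)
F: 29  (via A)
E: 42  (via F)
I: 43  (via F)
Shortest route: B–H–A–F–I = 43.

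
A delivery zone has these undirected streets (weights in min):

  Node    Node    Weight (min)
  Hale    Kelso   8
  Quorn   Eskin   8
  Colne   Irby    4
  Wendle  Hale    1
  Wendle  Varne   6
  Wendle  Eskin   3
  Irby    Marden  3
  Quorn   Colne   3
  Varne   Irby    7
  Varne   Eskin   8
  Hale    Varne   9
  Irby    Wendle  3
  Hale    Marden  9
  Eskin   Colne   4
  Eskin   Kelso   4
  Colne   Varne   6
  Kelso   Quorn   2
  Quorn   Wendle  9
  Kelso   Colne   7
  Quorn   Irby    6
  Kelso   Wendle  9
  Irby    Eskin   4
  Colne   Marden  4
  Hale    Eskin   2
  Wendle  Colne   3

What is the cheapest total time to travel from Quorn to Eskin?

6 min

Candidate routes:
Quorn - Kelso - Eskin: 2+4 = 6
Quorn - Colne - Eskin: 3+4 = 7
The minimum is 6 min via Quorn - Kelso - Eskin.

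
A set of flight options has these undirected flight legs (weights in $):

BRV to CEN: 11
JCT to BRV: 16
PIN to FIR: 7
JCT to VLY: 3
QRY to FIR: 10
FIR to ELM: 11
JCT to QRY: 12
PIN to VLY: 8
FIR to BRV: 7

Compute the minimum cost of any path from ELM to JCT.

$29

Candidate routes:
ELM → FIR → QRY → JCT: 11+10+12 = 33
ELM → FIR → PIN → VLY → JCT: 11+7+8+3 = 29
The minimum is $29 via ELM → FIR → PIN → VLY → JCT.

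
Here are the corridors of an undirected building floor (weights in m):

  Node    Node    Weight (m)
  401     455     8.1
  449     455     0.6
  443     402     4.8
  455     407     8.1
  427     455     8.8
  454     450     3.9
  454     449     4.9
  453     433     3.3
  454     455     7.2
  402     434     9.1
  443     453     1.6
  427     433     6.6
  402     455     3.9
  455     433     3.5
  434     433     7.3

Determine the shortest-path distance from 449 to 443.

9 m

Settle nodes by increasing distance from 449:
449: 0
455: 0.6  (via 449)
433: 4.1  (via 455)
402: 4.5  (via 455)
454: 4.9  (via 449)
453: 7.4  (via 433)
401: 8.7  (via 455)
407: 8.7  (via 455)
450: 8.8  (via 454)
443: 9  (via 453)
Shortest route: 449 → 455 → 433 → 453 → 443 = 9 m.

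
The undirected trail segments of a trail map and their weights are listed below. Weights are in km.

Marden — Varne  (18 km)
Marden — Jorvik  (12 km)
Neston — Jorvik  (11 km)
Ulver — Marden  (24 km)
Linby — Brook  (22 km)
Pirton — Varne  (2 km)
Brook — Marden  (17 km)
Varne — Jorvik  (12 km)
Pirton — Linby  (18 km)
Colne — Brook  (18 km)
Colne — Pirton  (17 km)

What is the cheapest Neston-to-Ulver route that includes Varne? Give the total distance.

Shortest Neston→Varne: Neston → Jorvik → Varne = 23
Shortest Varne→Ulver: Varne → Marden → Ulver = 42
Total via Varne: 23 + 42 = 65 km.

65 km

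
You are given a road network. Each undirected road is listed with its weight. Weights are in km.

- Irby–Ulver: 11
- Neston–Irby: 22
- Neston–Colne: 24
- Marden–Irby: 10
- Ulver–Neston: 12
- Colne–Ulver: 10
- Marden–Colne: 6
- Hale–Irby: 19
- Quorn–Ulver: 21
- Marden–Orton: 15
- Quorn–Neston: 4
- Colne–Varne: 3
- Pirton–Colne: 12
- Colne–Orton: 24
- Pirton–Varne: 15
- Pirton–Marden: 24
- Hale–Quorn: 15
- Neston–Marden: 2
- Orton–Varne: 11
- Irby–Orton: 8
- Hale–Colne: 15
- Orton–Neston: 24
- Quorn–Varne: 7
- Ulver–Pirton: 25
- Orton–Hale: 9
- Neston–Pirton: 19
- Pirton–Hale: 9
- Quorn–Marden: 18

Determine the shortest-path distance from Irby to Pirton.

Running Dijkstra from Irby:
Irby: 0
Orton: 8  (via Irby)
Marden: 10  (via Irby)
Ulver: 11  (via Irby)
Neston: 12  (via Marden)
Quorn: 16  (via Neston)
Colne: 16  (via Marden)
Hale: 17  (via Orton)
Varne: 19  (via Orton)
Pirton: 26  (via Hale)
Shortest route: Irby–Orton–Hale–Pirton = 26 km.

26 km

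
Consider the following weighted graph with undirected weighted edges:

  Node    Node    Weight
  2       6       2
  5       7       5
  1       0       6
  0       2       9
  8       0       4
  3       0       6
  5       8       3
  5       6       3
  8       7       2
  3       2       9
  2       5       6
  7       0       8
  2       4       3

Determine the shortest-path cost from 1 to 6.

Candidate routes:
1 → 0 → 2 → 6: 6+9+2 = 17
1 → 0 → 8 → 5 → 6: 6+4+3+3 = 16
The minimum is 16 via 1 → 0 → 8 → 5 → 6.

16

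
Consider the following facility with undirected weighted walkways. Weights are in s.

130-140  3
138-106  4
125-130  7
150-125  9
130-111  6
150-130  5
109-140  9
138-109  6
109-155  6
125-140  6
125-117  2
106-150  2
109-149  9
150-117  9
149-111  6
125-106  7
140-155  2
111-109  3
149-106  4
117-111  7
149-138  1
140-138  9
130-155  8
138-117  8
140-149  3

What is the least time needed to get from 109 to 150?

Compare a few routes:
109 → 111 → 130 → 150: 3+6+5 = 14
109 → 138 → 106 → 150: 6+4+2 = 12
109 → 138 → 149 → 106 → 150: 6+1+4+2 = 13
The minimum is 12 s via 109 → 138 → 106 → 150.

12 s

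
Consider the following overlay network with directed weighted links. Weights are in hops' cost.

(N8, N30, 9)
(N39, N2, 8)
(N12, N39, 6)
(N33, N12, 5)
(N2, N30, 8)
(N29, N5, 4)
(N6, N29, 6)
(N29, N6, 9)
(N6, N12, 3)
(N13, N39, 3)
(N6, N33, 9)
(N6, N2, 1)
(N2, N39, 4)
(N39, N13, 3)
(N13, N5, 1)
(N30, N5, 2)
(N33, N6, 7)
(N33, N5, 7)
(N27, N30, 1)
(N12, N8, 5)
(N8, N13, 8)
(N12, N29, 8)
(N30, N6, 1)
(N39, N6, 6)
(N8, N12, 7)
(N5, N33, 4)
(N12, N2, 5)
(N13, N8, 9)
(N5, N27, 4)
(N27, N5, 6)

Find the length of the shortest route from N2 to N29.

15 hops' cost

Enumerating some paths:
N2 → N39 → N6 → N29: 4+6+6 = 16
N2 → N30 → N6 → N29: 8+1+6 = 15
The minimum is 15 hops' cost via N2 → N30 → N6 → N29.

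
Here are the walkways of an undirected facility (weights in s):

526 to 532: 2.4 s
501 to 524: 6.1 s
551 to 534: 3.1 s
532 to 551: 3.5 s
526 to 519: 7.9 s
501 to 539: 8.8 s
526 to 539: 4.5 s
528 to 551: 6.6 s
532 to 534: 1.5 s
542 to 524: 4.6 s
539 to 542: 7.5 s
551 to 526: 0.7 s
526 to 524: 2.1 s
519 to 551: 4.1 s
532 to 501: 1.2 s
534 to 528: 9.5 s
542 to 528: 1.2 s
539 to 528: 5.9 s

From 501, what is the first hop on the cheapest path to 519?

532

Enumerating some paths:
501 - 532 - 526 - 519: 1.2+2.4+7.9 = 11.5
501 - 532 - 526 - 551 - 519: 1.2+2.4+0.7+4.1 = 8.4
501 - 532 - 534 - 551 - 519: 1.2+1.5+3.1+4.1 = 9.9
501 - 532 - 551 - 519: 1.2+3.5+4.1 = 8.8
The minimum is 8.4 s via 501 - 532 - 526 - 551 - 519.
So from 501 the first move is to 532.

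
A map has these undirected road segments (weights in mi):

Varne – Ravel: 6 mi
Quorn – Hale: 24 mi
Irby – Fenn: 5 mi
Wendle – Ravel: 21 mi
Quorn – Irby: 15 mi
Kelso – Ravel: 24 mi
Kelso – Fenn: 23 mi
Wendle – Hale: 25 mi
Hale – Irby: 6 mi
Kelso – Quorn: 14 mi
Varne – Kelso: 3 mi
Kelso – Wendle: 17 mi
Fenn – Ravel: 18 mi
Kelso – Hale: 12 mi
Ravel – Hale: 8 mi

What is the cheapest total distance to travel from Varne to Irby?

Compare a few routes:
Varne - Ravel - Hale - Irby: 6+8+6 = 20
Varne - Kelso - Hale - Irby: 3+12+6 = 21
The minimum is 20 mi via Varne - Ravel - Hale - Irby.

20 mi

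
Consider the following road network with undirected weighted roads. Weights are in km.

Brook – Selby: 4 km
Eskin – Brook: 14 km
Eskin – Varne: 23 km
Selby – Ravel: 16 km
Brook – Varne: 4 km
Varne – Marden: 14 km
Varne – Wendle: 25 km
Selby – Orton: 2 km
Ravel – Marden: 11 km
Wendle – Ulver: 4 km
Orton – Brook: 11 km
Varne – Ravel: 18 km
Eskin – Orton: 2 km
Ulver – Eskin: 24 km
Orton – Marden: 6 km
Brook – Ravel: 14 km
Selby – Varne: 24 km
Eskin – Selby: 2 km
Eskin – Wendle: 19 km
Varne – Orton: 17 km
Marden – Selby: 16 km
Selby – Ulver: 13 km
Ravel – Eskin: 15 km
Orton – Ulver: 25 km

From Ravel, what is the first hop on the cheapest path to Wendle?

Candidate routes:
Ravel - Selby - Ulver - Wendle: 16+13+4 = 33
Ravel - Eskin - Selby - Ulver - Wendle: 15+2+13+4 = 34
Cheapest is Ravel - Selby - Ulver - Wendle at 33 km.
So from Ravel the first move is to Selby.

Selby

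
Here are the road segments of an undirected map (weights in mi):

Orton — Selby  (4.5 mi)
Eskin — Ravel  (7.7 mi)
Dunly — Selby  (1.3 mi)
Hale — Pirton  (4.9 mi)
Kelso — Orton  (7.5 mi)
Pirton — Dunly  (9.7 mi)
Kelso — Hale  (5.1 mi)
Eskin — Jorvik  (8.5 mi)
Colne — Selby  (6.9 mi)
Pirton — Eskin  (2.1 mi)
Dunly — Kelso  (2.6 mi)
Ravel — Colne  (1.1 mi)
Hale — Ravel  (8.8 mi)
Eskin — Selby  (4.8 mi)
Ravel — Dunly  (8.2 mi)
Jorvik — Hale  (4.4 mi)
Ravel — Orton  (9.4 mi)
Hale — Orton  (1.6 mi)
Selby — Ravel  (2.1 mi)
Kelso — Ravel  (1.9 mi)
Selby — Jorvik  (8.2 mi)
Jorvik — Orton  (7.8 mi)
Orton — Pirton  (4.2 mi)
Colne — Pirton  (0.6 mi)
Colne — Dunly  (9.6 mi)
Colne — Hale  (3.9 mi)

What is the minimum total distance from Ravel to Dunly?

Candidate routes:
Ravel → Dunly: 8.2 = 8.2
Ravel → Kelso → Dunly: 1.9+2.6 = 4.5
Ravel → Selby → Dunly: 2.1+1.3 = 3.4
Cheapest is Ravel → Selby → Dunly at 3.4 mi.

3.4 mi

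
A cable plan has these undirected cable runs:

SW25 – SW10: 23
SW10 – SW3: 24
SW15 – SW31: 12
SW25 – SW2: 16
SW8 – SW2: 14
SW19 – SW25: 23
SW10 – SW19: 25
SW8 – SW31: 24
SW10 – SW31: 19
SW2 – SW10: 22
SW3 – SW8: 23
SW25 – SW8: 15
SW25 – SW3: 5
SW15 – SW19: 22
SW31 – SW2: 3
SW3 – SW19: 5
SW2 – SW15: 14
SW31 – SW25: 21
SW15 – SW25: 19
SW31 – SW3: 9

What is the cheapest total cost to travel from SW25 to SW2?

16

Enumerating some paths:
SW25 - SW31 - SW2: 21+3 = 24
SW25 - SW2: 16 = 16
SW25 - SW3 - SW31 - SW2: 5+9+3 = 17
Cheapest is SW25 - SW2 at 16.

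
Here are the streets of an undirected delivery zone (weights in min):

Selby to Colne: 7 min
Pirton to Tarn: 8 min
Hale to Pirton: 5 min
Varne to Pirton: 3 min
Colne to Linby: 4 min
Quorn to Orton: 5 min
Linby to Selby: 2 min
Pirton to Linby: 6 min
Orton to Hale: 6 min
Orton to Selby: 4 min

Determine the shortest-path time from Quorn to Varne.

Running Dijkstra from Quorn:
Quorn: 0
Orton: 5  (via Quorn)
Selby: 9  (via Orton)
Hale: 11  (via Orton)
Linby: 11  (via Selby)
Colne: 15  (via Linby)
Pirton: 16  (via Hale)
Varne: 19  (via Pirton)
Shortest route: Quorn–Orton–Hale–Pirton–Varne = 19 min.

19 min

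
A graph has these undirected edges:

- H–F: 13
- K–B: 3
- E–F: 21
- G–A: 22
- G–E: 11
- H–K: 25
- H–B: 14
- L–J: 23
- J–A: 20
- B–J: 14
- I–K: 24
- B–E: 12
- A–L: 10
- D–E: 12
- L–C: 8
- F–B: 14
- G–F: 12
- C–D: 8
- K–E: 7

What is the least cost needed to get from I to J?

41

Running Dijkstra from I:
I: 0
K: 24  (via I)
B: 27  (via K)
E: 31  (via K)
F: 41  (via B)
H: 41  (via B)
J: 41  (via B)
Shortest route: I–K–B–J = 41.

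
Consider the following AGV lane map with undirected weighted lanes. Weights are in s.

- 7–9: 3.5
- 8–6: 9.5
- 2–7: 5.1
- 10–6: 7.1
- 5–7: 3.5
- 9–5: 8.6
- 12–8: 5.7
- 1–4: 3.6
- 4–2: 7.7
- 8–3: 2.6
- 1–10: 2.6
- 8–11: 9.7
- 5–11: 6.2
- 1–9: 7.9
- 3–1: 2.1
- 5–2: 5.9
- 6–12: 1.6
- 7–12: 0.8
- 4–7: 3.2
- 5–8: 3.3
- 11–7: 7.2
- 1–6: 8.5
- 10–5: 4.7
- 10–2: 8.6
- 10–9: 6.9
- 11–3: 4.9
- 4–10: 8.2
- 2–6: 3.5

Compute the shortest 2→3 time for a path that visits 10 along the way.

13.3 s

Shortest 2→10: 2 → 10 = 8.6
Shortest 10→3: 10 → 1 → 3 = 4.7
Total via 10: 8.6 + 4.7 = 13.3 s.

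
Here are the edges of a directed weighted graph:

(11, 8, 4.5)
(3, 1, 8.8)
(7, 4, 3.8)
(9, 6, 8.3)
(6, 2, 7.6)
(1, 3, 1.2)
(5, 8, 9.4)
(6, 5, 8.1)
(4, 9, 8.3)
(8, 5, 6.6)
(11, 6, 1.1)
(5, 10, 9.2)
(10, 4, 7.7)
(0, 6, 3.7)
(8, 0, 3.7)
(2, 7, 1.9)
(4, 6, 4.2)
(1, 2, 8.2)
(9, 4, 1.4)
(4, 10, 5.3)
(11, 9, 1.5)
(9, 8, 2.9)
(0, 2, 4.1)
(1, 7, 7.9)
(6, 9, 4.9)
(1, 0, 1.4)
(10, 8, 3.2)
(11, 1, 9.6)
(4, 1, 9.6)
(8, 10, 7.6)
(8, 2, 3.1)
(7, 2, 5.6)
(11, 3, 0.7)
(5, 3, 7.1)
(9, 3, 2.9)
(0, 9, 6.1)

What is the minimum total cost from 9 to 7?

7.9

Enumerating some paths:
9–8–0–2–7: 2.9+3.7+4.1+1.9 = 12.6
9–8–2–7: 2.9+3.1+1.9 = 7.9
9–4–10–8–2–7: 1.4+5.3+3.2+3.1+1.9 = 14.9
Cheapest is 9–8–2–7 at 7.9.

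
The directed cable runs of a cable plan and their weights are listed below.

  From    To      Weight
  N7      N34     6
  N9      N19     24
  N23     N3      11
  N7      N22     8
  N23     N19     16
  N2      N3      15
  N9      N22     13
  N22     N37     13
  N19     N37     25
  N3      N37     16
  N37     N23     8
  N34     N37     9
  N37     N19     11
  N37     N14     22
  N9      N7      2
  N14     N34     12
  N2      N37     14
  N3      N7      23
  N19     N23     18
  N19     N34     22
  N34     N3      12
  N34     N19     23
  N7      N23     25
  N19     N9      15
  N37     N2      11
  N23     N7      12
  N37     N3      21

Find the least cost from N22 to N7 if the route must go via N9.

41

Shortest N22→N9: N22–N37–N19–N9 = 39
Shortest N9→N7: N9–N7 = 2
Total via N9: 39 + 2 = 41.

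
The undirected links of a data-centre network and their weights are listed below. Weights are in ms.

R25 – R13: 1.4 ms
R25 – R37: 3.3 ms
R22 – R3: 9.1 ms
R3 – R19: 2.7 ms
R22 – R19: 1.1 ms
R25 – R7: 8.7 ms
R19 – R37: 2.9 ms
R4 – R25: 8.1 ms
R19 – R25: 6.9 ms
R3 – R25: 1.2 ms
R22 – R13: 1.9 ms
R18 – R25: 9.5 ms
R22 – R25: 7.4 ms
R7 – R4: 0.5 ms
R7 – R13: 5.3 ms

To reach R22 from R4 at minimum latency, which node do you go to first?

R7

Enumerating some paths:
R4 - R7 - R13 - R25 - R3 - R19 - R22: 0.5+5.3+1.4+1.2+2.7+1.1 = 12.2
R4 - R25 - R13 - R22: 8.1+1.4+1.9 = 11.4
R4 - R7 - R25 - R13 - R22: 0.5+8.7+1.4+1.9 = 12.5
R4 - R7 - R13 - R22: 0.5+5.3+1.9 = 7.7
Cheapest is R4 - R7 - R13 - R22 at 7.7 ms.
So from R4 the first move is to R7.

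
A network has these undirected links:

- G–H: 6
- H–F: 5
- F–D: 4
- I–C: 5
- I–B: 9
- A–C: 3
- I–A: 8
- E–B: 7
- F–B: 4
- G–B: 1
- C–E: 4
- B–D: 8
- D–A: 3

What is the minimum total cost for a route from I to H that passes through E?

23

Best I to E: I–C–E costing 9
Shortest E→H: E–B–G–H = 14
Total via E: 9 + 14 = 23.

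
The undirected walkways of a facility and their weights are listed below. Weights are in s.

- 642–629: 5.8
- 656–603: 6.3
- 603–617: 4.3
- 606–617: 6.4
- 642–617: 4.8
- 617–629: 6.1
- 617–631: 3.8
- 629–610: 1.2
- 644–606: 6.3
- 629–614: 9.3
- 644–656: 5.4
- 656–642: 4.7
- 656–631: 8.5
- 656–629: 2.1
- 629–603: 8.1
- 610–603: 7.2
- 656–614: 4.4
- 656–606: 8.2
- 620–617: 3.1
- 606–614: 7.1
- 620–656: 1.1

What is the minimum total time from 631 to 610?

Enumerating some paths:
631–617–603–610: 3.8+4.3+7.2 = 15.3
631–617–620–656–629–610: 3.8+3.1+1.1+2.1+1.2 = 11.3
631–656–629–610: 8.5+2.1+1.2 = 11.8
631–617–629–610: 3.8+6.1+1.2 = 11.1
Cheapest is 631–617–629–610 at 11.1 s.

11.1 s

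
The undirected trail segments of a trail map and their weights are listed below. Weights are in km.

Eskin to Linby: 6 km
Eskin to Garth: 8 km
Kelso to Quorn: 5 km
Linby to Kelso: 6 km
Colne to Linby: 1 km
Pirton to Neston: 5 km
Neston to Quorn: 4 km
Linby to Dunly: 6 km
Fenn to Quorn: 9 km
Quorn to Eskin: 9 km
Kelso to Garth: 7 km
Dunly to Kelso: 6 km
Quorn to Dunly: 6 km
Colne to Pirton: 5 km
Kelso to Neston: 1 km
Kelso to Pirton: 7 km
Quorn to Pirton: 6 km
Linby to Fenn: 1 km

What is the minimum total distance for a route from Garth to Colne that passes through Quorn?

Shortest Garth→Quorn: Garth–Kelso–Quorn = 12
Best Quorn to Colne: Quorn–Pirton–Colne costing 11
Total via Quorn: 12 + 11 = 23 km.

23 km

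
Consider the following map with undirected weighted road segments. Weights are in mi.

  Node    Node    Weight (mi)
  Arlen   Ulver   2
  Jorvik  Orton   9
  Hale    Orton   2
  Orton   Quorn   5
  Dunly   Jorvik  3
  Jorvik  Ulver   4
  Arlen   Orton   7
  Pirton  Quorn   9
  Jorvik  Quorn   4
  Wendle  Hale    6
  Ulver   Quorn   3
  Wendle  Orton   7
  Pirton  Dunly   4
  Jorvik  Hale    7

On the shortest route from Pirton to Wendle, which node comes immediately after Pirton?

Dunly

Enumerating some paths:
Pirton - Dunly - Jorvik - Hale - Wendle: 4+3+7+6 = 20
Pirton - Quorn - Orton - Wendle: 9+5+7 = 21
Cheapest is Pirton - Dunly - Jorvik - Hale - Wendle at 20 mi.
So from Pirton the first move is to Dunly.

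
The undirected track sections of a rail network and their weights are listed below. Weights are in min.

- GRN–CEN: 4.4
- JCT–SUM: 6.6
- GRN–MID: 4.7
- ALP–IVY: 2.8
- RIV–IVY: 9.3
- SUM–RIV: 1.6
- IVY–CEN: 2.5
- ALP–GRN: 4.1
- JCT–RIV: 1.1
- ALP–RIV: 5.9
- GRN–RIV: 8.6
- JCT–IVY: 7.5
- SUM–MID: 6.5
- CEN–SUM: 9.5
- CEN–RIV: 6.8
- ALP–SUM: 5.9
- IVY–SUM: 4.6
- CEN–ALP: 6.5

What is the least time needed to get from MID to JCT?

Enumerating some paths:
MID–GRN–RIV–JCT: 4.7+8.6+1.1 = 14.4
MID–SUM–RIV–JCT: 6.5+1.6+1.1 = 9.2
MID–SUM–JCT: 6.5+6.6 = 13.1
MID–GRN–ALP–RIV–JCT: 4.7+4.1+5.9+1.1 = 15.8
The minimum is 9.2 min via MID–SUM–RIV–JCT.

9.2 min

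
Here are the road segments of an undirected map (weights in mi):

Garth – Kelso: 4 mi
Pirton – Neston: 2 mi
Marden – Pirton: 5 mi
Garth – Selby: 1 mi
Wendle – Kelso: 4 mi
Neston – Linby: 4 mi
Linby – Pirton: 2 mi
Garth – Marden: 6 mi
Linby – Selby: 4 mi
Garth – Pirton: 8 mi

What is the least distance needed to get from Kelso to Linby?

Settle nodes by increasing distance from Kelso:
Kelso: 0
Wendle: 4  (via Kelso)
Garth: 4  (via Kelso)
Selby: 5  (via Garth)
Linby: 9  (via Selby)
Shortest route: Kelso–Garth–Selby–Linby = 9 mi.

9 mi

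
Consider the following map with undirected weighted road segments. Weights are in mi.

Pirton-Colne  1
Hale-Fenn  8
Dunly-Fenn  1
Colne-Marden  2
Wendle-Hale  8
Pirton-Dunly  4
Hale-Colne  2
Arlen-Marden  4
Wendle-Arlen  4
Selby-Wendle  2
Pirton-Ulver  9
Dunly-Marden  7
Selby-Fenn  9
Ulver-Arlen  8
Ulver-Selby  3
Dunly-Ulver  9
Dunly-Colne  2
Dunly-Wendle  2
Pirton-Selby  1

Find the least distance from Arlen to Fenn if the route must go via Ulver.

16 mi

Best Arlen to Ulver: Arlen–Ulver costing 8
Best Ulver to Fenn: Ulver–Selby–Wendle–Dunly–Fenn costing 8
Total via Ulver: 8 + 8 = 16 mi.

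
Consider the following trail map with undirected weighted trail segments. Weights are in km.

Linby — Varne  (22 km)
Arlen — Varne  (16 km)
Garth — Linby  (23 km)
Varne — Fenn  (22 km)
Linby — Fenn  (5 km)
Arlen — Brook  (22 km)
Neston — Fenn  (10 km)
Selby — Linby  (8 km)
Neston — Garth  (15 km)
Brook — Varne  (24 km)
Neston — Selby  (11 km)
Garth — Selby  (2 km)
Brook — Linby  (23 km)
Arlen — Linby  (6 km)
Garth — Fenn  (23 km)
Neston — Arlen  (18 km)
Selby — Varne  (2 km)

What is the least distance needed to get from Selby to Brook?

Compare a few routes:
Selby → Linby → Arlen → Brook: 8+6+22 = 36
Selby → Varne → Brook: 2+24 = 26
Selby → Linby → Brook: 8+23 = 31
Selby → Varne → Arlen → Brook: 2+16+22 = 40
The minimum is 26 km via Selby → Varne → Brook.

26 km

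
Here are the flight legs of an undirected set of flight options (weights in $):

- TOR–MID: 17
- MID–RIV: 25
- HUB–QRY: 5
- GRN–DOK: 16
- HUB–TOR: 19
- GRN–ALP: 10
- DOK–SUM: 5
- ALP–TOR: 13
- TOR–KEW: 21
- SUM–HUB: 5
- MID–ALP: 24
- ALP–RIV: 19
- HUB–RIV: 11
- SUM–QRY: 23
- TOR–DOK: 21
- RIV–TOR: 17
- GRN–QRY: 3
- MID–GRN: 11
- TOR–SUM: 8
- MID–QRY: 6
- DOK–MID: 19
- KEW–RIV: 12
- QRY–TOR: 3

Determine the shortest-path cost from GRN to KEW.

Settle nodes by increasing distance from GRN:
GRN: 0
QRY: 3  (via GRN)
TOR: 6  (via QRY)
HUB: 8  (via QRY)
MID: 9  (via QRY)
ALP: 10  (via GRN)
SUM: 13  (via HUB)
DOK: 16  (via GRN)
RIV: 19  (via HUB)
KEW: 27  (via TOR)
Shortest route: GRN–QRY–TOR–KEW = $27.

$27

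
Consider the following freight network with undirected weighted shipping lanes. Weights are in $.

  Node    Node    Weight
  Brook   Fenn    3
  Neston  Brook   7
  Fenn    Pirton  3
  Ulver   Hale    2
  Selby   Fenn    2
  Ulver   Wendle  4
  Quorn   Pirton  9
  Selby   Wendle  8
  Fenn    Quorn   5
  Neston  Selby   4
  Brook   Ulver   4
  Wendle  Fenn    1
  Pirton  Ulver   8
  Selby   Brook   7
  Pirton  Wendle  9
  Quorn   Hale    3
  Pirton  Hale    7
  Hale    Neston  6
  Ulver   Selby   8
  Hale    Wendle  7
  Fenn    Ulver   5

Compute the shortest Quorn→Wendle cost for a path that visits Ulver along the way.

Best Quorn to Ulver: Quorn → Hale → Ulver costing 5
Best Ulver to Wendle: Ulver → Wendle costing 4
Total via Ulver: 5 + 4 = $9.

$9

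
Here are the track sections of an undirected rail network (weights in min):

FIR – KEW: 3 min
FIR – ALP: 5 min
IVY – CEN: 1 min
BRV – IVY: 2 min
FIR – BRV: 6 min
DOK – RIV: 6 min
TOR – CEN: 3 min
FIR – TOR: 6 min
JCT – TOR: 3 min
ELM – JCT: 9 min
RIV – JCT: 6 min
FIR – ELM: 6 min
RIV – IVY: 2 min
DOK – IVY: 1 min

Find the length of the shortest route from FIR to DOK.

Settle nodes by increasing distance from FIR:
FIR: 0
KEW: 3  (via FIR)
ALP: 5  (via FIR)
BRV: 6  (via FIR)
TOR: 6  (via FIR)
ELM: 6  (via FIR)
IVY: 8  (via BRV)
DOK: 9  (via IVY)
Shortest route: FIR–BRV–IVY–DOK = 9 min.

9 min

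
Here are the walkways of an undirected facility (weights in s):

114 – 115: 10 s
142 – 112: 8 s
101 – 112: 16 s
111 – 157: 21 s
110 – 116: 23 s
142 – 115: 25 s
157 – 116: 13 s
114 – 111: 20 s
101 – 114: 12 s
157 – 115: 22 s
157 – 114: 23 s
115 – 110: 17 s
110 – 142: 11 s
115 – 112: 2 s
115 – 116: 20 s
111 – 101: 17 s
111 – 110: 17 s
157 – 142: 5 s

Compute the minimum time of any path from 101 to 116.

Running Dijkstra from 101:
101: 0
114: 12  (via 101)
112: 16  (via 101)
111: 17  (via 101)
115: 18  (via 112)
142: 24  (via 112)
157: 29  (via 142)
110: 34  (via 111)
116: 38  (via 115)
Shortest route: 101–112–115–116 = 38 s.

38 s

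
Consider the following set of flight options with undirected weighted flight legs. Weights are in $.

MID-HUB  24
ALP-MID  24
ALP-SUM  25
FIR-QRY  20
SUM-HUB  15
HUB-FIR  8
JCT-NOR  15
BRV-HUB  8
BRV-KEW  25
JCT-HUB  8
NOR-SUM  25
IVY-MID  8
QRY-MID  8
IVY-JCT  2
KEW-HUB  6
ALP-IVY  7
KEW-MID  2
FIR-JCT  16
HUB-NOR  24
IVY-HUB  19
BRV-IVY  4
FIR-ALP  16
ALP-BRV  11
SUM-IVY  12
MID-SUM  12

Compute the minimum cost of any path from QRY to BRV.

$20

Running Dijkstra from QRY:
QRY: 0
MID: 8  (via QRY)
KEW: 10  (via MID)
IVY: 16  (via MID)
HUB: 16  (via KEW)
JCT: 18  (via IVY)
BRV: 20  (via IVY)
Shortest route: QRY–MID–IVY–BRV = $20.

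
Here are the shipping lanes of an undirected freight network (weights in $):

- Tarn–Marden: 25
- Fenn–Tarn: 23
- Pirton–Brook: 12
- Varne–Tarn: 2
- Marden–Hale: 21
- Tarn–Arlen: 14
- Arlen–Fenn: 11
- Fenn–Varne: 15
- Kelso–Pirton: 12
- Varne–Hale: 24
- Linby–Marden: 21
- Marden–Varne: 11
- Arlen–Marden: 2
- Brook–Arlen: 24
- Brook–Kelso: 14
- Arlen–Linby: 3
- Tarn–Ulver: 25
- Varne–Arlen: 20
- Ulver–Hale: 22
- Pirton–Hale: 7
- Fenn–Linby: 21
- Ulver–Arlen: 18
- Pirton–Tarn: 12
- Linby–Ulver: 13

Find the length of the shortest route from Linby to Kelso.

Enumerating some paths:
Linby → Arlen → Brook → Kelso: 3+24+14 = 41
Linby → Arlen → Marden → Hale → Pirton → Kelso: 3+2+21+7+12 = 45
Linby → Arlen → Varne → Tarn → Pirton → Kelso: 3+20+2+12+12 = 49
Linby → Arlen → Marden → Varne → Tarn → Pirton → Kelso: 3+2+11+2+12+12 = 42
The minimum is $41 via Linby → Arlen → Brook → Kelso.

$41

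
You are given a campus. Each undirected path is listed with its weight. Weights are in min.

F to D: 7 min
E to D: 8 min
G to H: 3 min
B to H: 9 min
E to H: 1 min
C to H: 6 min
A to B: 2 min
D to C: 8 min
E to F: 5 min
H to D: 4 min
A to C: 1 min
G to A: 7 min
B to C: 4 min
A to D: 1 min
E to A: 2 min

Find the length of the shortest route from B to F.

Compare a few routes:
B - A - E - F: 2+2+5 = 9
B - A - D - F: 2+1+7 = 10
Cheapest is B - A - E - F at 9 min.

9 min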